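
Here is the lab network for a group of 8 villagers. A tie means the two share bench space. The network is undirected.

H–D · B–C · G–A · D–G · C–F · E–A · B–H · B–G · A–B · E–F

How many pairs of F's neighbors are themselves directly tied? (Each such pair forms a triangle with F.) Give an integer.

0

F's neighbors are C and E, but none of them are tied to each other, so no triangle contains F.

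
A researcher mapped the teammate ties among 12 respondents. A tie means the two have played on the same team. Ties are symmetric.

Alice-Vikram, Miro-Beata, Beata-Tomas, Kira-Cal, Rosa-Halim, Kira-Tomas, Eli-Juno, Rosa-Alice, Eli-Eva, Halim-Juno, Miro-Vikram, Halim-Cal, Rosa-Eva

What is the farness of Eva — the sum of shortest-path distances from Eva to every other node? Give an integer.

32

Distances from Eva: Alice:2, Beata:5, Cal:3, Eli:1, Halim:2, Juno:2, Kira:4, Miro:4, Rosa:1, Tomas:5, Vikram:3.
Sum = 2 + 5 + 3 + 1 + 2 + 2 + 4 + 4 + 1 + 5 + 3 = 32.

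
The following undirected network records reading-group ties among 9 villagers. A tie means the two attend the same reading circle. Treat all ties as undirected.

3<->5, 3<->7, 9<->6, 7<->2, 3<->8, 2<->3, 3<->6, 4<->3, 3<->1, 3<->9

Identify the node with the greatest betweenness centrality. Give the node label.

3

Unnormalized betweenness of each node: 1:0, 2:0, 3:26, 4:0, 5:0, 6:0, 7:0, 8:0, 9:0.
3 has the largest value, 26, making it the main broker — the node through which the most shortest paths run.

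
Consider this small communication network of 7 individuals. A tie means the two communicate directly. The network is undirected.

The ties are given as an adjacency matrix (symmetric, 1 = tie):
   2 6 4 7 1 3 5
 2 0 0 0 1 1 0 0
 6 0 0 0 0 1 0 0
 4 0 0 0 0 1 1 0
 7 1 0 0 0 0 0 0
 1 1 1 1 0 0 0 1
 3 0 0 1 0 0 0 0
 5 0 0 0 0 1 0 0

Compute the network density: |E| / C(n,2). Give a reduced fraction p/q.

There are 6 edges and 7 nodes, so the maximum possible is C(7,2) = 21.
Density = 6/21 = 2/7.

2/7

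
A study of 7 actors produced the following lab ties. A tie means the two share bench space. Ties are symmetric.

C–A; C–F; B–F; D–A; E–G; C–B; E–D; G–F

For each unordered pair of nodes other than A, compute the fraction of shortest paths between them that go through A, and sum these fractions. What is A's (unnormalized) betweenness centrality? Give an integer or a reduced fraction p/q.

Pairs whose geodesics pass through A — D–C: 1; D–B: 1; D–F: 1/2; C–E: 1/2.
All other pairs contribute 0.
Summing the contributions gives betweenness(A) = 3.

3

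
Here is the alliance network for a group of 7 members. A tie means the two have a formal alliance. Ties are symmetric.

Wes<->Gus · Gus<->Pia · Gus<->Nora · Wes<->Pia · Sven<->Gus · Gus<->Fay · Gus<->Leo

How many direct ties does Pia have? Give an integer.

Pia is directly tied to Gus and Wes. That is 2 neighbors, so the degree of Pia is 2.

2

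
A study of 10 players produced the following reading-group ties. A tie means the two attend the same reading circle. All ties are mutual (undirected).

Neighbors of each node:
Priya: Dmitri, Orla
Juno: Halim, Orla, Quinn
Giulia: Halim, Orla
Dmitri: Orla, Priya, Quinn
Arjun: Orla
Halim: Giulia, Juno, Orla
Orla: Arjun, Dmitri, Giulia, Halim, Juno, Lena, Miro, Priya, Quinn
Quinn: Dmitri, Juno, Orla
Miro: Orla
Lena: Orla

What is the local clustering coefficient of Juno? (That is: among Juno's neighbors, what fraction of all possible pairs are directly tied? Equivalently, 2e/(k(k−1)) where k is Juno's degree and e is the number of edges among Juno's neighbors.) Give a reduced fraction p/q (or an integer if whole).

Juno's neighbors: Halim, Orla, and Quinn (k = 3).
Possible neighbor pairs: C(3,2) = 3. Edges among them: Halim–Orla, Orla–Quinn → e = 2.
Clustering(Juno) = 2/3.

2/3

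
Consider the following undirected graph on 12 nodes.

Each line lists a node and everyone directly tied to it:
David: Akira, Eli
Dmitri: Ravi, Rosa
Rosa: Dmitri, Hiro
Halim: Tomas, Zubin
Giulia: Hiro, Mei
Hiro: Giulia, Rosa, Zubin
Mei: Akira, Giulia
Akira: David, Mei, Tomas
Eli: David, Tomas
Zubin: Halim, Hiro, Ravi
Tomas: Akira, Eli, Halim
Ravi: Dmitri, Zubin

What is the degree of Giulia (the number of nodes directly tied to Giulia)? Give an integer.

Giulia is directly tied to Hiro and Mei. That is 2 neighbors, so the degree of Giulia is 2.

2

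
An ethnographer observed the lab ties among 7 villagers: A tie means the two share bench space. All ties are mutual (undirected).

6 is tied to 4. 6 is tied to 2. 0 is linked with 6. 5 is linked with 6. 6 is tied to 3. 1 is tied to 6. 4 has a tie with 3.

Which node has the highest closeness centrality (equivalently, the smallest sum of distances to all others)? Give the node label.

6

Farness (sum of distances to all others) for each node — 0:11, 1:11, 2:11, 3:10, 4:10, 5:11, 6:6.
The smallest farness is 6, for 6, so 6 has the highest closeness.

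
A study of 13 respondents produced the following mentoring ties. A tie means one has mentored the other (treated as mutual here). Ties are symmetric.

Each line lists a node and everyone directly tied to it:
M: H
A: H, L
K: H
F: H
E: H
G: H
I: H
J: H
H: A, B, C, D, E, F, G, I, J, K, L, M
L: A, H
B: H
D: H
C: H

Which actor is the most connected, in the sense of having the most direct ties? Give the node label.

Degrees — A:2, B:1, C:1, D:1, E:1, F:1, G:1, H:12, I:1, J:1, K:1, L:2, M:1.
The maximum is 12, attained only by H.

H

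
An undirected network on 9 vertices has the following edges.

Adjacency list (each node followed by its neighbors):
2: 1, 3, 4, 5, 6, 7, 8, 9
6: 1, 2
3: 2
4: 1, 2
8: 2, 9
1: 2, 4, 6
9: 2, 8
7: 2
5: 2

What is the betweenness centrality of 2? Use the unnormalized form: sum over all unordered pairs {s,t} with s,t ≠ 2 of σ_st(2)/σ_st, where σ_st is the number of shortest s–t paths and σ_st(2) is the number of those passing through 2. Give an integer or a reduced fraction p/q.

49/2

Pairs whose geodesics pass through 2 — 7–5: 1; 7–1: 1; 7–9: 1; 7–4: 1; 7–3: 1; 7–8: 1; 7–6: 1; 5–1: 1; 5–9: 1; 5–4: 1; 5–3: 1; 5–8: 1; 5–6: 1; 1–9: 1 … (+11 more pairs).
All other pairs contribute 0.
Summing the contributions gives betweenness(2) = 49/2.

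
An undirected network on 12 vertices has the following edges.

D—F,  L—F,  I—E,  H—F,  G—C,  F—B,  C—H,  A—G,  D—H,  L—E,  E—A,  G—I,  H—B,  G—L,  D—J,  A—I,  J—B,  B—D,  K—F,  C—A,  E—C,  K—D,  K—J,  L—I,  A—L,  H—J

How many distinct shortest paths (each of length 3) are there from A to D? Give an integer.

The shortest distance is 3. The length-3 paths are: A–L–F–D; A–C–H–D.
That gives 2 distinct shortest paths.

2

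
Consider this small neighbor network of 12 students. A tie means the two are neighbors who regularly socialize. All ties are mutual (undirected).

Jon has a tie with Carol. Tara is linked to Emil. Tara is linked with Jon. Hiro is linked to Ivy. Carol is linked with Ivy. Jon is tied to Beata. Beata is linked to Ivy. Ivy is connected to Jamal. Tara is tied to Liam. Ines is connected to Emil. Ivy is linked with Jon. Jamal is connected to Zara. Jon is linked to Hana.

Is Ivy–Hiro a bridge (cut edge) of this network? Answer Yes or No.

Without the Ivy–Hiro edge there is no alternate route between Ivy and Hiro, so the network disconnects. It is a bridge.

Yes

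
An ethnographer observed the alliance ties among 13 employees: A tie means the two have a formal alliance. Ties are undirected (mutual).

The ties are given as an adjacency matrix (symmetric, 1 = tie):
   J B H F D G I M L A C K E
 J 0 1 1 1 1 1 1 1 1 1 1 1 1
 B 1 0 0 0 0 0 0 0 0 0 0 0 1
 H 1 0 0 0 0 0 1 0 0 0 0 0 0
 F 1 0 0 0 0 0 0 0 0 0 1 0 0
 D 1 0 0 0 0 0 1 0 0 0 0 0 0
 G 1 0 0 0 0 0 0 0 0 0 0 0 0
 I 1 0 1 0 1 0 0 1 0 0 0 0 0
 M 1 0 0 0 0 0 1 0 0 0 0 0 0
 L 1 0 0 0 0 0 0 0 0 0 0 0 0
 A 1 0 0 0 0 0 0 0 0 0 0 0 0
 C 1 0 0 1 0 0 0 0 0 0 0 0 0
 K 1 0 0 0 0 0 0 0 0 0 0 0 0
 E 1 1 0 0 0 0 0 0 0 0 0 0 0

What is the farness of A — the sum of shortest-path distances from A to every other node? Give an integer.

Distances from A: B:2, C:2, D:2, E:2, F:2, G:2, H:2, I:2, J:1, K:2, L:2, M:2.
Sum = 2 + 2 + 2 + 2 + 2 + 2 + 2 + 2 + 1 + 2 + 2 + 2 = 23.

23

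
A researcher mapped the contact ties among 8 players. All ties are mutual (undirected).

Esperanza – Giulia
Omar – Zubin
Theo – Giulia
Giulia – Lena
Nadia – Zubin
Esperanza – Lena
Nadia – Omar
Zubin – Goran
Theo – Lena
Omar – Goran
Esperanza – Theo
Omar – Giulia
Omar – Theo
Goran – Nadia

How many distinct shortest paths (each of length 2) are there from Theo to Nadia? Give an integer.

The shortest distance is 2, and the only length-2 path is Theo–Omar–Nadia. So there is exactly 1 shortest path.

1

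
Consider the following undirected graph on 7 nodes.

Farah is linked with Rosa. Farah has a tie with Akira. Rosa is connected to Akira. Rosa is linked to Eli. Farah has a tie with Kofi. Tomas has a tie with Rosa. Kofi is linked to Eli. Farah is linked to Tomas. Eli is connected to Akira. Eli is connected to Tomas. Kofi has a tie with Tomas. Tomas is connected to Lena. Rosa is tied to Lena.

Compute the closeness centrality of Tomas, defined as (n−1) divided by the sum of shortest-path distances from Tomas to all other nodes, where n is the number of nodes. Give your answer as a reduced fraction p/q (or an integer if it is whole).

6/7

Distances from Tomas: Akira:2, Eli:1, Farah:1, Kofi:1, Lena:1, Rosa:1. Sum = 7.
n = 7, so closeness = 6/7.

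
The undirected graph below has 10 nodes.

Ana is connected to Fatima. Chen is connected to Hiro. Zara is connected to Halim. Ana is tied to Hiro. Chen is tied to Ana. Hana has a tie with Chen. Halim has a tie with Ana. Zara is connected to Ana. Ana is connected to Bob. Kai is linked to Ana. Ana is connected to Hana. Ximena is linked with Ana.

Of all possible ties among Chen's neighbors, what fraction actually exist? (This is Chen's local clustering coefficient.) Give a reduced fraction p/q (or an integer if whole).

2/3

Chen's neighbors: Ana, Hana, and Hiro (k = 3).
Possible neighbor pairs: C(3,2) = 3. Edges among them: Ana–Hana, Ana–Hiro → e = 2.
Clustering(Chen) = 2/3.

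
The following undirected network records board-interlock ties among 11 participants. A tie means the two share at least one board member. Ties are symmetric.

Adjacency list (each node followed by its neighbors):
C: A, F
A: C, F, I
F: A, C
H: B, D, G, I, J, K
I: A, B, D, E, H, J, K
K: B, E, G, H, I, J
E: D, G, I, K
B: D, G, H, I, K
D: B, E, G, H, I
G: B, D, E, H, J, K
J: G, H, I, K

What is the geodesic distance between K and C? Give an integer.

3

One shortest route is K – I – A – C, which uses 3 edges, and at distance 2 from K we only reach {A, D}, which does not include C. So d(K,C) = 3.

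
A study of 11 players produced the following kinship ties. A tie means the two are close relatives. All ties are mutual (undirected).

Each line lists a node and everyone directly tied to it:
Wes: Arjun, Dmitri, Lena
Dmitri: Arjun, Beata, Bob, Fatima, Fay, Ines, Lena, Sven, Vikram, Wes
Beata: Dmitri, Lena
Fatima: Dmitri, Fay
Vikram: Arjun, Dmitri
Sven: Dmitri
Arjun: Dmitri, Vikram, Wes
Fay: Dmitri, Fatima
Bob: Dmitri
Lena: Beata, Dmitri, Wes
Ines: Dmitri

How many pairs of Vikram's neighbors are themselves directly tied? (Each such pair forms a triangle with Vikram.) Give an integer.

1

Vikram's neighbors: Arjun and Dmitri.
Neighbor pairs that are themselves tied: Vikram–Arjun–Dmitri. Each forms one triangle with Vikram, for 1 in total.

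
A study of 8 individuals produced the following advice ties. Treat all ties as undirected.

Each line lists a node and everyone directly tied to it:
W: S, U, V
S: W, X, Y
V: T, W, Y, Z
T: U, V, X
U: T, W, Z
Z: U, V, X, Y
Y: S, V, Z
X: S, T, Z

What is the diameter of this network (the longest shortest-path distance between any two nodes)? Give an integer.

2

Eccentricity of each node (its greatest distance to any other): S:2, T:2, U:2, V:2, W:2, X:2, Y:2, Z:2.
The maximum eccentricity is 2, realized for instance by the pair Z–W via Z – V – W. So the diameter is 2.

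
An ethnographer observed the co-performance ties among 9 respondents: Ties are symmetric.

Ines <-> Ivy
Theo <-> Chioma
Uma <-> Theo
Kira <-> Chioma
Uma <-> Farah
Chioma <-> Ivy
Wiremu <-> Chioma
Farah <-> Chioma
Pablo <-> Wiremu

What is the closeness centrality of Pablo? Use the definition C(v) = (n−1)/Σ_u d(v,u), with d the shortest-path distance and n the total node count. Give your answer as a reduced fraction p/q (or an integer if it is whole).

8/23

Distances from Pablo: Chioma:2, Farah:3, Ines:4, Ivy:3, Kira:3, Theo:3, Uma:4, Wiremu:1. Sum = 23.
n = 9, so closeness = 8/23.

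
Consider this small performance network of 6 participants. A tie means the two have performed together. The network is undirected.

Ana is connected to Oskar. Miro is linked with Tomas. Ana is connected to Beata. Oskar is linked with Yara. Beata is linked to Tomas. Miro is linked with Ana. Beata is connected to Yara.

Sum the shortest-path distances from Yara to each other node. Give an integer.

9

Distances from Yara: Ana:2, Beata:1, Miro:3, Oskar:1, Tomas:2.
Sum = 2 + 1 + 3 + 1 + 2 = 9.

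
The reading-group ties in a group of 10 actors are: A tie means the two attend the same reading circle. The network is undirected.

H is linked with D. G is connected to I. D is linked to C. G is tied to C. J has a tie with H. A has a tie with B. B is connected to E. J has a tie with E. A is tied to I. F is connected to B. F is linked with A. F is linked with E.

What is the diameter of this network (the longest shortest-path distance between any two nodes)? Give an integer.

Eccentricity of each node (its greatest distance to any other): A:4, B:4, C:4, D:4, E:4, F:4, G:4, H:4, I:4, J:4.
The maximum eccentricity is 4, realized for instance by the pair I–H via I – G – C – D – H. So the diameter is 4.

4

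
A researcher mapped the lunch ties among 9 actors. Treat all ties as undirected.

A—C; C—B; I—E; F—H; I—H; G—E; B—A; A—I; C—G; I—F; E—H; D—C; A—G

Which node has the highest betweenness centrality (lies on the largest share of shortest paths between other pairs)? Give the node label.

A

Unnormalized betweenness of each node: A:10, B:0, C:47/6, D:0, E:19/6, F:0, G:25/6, H:5/6, I:9.
A has the largest value, 10, making it the main broker — the node through which the most shortest paths run.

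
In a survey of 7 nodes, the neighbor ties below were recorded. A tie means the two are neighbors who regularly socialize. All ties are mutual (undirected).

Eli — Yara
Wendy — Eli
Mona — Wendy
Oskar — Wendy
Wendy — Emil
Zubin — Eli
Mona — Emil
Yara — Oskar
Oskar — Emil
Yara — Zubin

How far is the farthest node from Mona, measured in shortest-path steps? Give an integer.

Distances from Mona: Eli:2, Emil:1, Oskar:2, Wendy:1, Yara:3, Zubin:3.
The largest is 3 (to Yara and Zubin), so the eccentricity of Mona is 3.

3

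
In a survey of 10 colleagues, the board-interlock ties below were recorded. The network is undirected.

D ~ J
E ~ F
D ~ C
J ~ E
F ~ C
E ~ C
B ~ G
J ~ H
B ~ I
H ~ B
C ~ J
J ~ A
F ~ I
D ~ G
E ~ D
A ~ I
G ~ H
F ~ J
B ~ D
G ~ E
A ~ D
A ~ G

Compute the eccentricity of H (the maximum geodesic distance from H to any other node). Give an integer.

2

Distances from H: A:2, B:1, C:2, D:2, E:2, F:2, G:1, I:2, J:1.
The largest is 2 (to D, E, A, F, C, and I), so the eccentricity of H is 2.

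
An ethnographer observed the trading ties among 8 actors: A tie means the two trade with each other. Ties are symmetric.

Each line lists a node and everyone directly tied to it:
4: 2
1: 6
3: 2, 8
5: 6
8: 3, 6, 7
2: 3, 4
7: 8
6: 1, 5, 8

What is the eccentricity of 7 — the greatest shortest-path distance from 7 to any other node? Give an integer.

4

Distances from 7: 1:3, 2:3, 3:2, 4:4, 5:3, 6:2, 8:1.
The largest is 4 (to 4), so the eccentricity of 7 is 4.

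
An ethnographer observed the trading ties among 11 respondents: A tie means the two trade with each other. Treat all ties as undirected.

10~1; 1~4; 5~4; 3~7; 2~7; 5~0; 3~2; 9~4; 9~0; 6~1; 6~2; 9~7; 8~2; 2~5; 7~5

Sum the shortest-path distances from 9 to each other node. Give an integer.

Distances from 9: 0:1, 1:2, 2:2, 3:2, 4:1, 5:2, 6:3, 7:1, 8:3, 10:3.
Sum = 1 + 2 + 2 + 2 + 1 + 2 + 3 + 1 + 3 + 3 = 20.

20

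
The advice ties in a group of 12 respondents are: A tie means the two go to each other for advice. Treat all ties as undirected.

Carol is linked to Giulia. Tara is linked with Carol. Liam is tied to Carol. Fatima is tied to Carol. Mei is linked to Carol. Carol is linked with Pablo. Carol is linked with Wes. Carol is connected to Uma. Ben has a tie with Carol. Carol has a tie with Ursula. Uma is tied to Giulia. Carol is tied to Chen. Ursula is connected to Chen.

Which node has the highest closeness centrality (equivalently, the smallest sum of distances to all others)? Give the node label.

Carol

Farness (sum of distances to all others) for each node — Ben:21, Carol:11, Chen:20, Fatima:21, Giulia:20, Liam:21, Mei:21, Pablo:21, Tara:21, Uma:20, Ursula:20, Wes:21.
The smallest farness is 11, for Carol, so Carol has the highest closeness.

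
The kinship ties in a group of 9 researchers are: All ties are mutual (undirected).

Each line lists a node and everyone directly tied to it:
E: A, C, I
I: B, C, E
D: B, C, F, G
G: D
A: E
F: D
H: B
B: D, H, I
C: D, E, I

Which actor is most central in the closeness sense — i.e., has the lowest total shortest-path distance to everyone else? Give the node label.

D

Farness (sum of distances to all others) for each node — A:23, B:14, C:14, D:13, E:16, F:20, G:20, H:21, I:15.
The smallest farness is 13, for D, so D has the highest closeness.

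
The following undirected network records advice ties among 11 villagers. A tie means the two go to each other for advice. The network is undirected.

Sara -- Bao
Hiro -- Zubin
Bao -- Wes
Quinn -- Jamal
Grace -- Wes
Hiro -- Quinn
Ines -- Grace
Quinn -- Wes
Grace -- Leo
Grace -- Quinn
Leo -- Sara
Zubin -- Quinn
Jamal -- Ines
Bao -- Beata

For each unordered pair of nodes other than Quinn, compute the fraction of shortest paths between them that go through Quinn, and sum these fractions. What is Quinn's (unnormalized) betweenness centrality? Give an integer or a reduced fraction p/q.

62/3

Pairs whose geodesics pass through Quinn — Jamal–Grace: 1/2; Jamal–Sara: 2/3; Jamal–Wes: 1; Jamal–Zubin: 1; Jamal–Leo: 1/2; Jamal–Beata: 1; Jamal–Bao: 1; Jamal–Hiro: 1; Grace–Zubin: 1; Grace–Hiro: 1; Sara–Zubin: 2/2; Sara–Hiro: 2/2; Wes–Zubin: 1; Wes–Hiro: 1 … (+8 more pairs).
All other pairs contribute 0.
Summing the contributions gives betweenness(Quinn) = 62/3.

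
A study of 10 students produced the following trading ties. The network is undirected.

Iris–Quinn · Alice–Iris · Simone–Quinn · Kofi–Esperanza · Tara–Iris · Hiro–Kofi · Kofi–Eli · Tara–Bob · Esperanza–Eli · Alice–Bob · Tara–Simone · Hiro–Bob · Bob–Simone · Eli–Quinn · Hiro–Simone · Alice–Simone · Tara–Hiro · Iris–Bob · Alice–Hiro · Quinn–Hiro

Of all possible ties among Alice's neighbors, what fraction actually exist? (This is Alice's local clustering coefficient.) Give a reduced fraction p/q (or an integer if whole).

2/3

Alice's neighbors: Bob, Hiro, Iris, and Simone (k = 4).
Possible neighbor pairs: C(4,2) = 6. Edges among them: Bob–Hiro, Bob–Iris, Bob–Simone, Hiro–Simone → e = 4.
Clustering(Alice) = 4/6 = 2/3.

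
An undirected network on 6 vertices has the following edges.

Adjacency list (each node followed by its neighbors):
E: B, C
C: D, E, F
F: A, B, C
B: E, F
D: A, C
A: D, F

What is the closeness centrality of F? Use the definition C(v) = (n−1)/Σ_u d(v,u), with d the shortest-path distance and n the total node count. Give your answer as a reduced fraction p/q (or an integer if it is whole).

5/7

Distances from F: A:1, B:1, C:1, D:2, E:2. Sum = 7.
n = 6, so closeness = 5/7.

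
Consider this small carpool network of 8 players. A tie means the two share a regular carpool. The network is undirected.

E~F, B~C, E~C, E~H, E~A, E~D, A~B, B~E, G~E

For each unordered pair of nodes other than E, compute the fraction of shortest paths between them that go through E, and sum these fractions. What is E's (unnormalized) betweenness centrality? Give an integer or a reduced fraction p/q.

Pairs whose geodesics pass through E — C–A: 1/2; C–F: 1; C–H: 1; C–G: 1; C–D: 1; A–F: 1; A–H: 1; A–G: 1; A–D: 1; F–H: 1; F–G: 1; F–D: 1; F–B: 1; H–G: 1 … (+5 more pairs).
All other pairs contribute 0.
Summing the contributions gives betweenness(E) = 37/2.

37/2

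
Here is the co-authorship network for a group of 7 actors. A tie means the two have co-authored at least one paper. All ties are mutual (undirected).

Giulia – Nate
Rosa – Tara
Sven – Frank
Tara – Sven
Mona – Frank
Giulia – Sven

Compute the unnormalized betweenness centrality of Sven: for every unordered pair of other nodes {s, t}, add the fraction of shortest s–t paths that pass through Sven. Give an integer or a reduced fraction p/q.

12

Pairs whose geodesics pass through Sven — Giulia–Rosa: 1; Giulia–Mona: 1; Giulia–Frank: 1; Giulia–Tara: 1; Rosa–Mona: 1; Rosa–Frank: 1; Rosa–Nate: 1; Mona–Nate: 1; Mona–Tara: 1; Frank–Nate: 1; Frank–Tara: 1; Nate–Tara: 1.
All other pairs contribute 0.
Summing the contributions gives betweenness(Sven) = 12.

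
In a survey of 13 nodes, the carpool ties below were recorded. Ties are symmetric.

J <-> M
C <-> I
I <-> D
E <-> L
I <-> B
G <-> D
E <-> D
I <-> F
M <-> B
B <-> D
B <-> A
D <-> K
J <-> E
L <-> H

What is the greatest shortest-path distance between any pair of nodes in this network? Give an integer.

5

Eccentricity of each node (its greatest distance to any other): A:5, B:4, C:5, D:3, E:3, F:5, G:4, H:5, I:4, J:4, K:4, L:4, M:4.
The maximum eccentricity is 5, realized for instance by the pair F–H via F – I – D – E – L – H. So the diameter is 5.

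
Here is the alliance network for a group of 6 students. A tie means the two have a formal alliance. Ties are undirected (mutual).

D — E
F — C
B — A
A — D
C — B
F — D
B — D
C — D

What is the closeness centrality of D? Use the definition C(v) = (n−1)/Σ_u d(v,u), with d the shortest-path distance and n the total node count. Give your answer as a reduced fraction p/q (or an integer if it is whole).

1

Distances from D: A:1, B:1, C:1, E:1, F:1. Sum = 5.
n = 6, so closeness = 5/5 = 1.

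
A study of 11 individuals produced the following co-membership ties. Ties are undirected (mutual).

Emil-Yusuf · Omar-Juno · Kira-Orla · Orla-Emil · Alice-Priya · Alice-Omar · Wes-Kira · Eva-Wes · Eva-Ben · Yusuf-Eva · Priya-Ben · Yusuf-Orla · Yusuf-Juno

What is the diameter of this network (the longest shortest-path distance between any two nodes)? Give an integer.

5

Eccentricity of each node (its greatest distance to any other): Alice:5, Ben:3, Emil:4, Eva:3, Juno:3, Kira:5, Omar:4, Orla:4, Priya:4, Wes:4, Yusuf:3.
The maximum eccentricity is 5, realized for instance by the pair Alice–Kira via Alice – Priya – Ben – Eva – Wes – Kira. So the diameter is 5.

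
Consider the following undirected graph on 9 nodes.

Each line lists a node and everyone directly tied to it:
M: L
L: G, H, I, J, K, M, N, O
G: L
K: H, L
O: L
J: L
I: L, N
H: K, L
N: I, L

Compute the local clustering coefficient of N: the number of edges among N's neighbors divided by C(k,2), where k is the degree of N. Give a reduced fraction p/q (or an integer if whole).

1

N's neighbors: I and L (k = 2).
Possible neighbor pairs: C(2,2) = 1. Edges among them: I–L → e = 1.
Clustering(N) = 1/1.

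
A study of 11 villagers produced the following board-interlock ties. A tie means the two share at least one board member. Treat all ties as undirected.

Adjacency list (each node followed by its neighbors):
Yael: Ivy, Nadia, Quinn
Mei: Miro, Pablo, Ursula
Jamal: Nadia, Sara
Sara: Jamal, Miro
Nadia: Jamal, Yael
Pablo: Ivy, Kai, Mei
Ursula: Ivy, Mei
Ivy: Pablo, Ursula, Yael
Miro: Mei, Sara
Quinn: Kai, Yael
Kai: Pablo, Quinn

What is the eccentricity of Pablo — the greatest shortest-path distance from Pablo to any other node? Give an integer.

4

Distances from Pablo: Ivy:1, Jamal:4, Kai:1, Mei:1, Miro:2, Nadia:3, Quinn:2, Sara:3, Ursula:2, Yael:2.
The largest is 4 (to Jamal), so the eccentricity of Pablo is 4.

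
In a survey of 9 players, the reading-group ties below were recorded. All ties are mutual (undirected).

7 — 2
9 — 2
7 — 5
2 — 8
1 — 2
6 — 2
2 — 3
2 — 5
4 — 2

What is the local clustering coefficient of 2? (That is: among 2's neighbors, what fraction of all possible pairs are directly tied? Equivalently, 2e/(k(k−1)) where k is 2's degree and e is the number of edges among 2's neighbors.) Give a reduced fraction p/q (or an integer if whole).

2's neighbors: 1, 3, 4, 5, 6, 7, 8, and 9 (k = 8).
Possible neighbor pairs: C(8,2) = 28. Edges among them: 5–7 → e = 1.
Clustering(2) = 1/28.

1/28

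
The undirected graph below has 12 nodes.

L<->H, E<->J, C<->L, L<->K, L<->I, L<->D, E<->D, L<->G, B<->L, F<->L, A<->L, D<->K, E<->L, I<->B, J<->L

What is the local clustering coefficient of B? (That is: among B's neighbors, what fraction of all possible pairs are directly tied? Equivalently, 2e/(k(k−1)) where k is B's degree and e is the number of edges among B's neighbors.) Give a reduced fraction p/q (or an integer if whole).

1

B's neighbors: I and L (k = 2).
Possible neighbor pairs: C(2,2) = 1. Edges among them: I–L → e = 1.
Clustering(B) = 1/1.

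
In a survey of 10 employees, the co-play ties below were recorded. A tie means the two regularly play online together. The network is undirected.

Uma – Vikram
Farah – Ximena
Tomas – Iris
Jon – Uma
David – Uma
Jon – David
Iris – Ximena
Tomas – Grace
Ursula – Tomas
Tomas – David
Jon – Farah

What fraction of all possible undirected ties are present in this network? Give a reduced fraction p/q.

11/45

There are 11 edges and 10 nodes, so the maximum possible is C(10,2) = 45.
Density = 11/45.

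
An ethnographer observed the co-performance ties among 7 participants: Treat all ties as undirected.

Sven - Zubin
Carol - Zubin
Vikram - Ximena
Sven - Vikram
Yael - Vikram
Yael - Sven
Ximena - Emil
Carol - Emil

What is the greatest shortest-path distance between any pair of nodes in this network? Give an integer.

3

Eccentricity of each node (its greatest distance to any other): Carol:3, Emil:3, Sven:3, Vikram:3, Ximena:3, Yael:3, Zubin:3.
The maximum eccentricity is 3, realized for instance by the pair Sven–Emil via Sven – Vikram – Ximena – Emil. So the diameter is 3.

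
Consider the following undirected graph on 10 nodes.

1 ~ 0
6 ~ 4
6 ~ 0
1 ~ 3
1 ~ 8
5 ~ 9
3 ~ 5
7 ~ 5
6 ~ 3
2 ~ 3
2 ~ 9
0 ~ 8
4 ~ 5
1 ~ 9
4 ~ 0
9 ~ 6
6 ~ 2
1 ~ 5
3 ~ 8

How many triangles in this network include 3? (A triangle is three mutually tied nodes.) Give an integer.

3

3's neighbors: 1, 2, 5, 6, and 8.
Neighbor pairs that are themselves tied: 3–1–5; 3–1–8; 3–2–6. Each forms one triangle with 3, for 3 in total.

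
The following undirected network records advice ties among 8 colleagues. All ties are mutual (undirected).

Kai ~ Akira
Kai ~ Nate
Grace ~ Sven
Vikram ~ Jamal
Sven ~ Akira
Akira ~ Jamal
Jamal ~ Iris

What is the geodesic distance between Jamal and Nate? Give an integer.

One shortest route is Jamal – Akira – Kai – Nate, which uses 3 edges, and at distance 2 from Jamal we only reach {Kai, Sven}, which does not include Nate. So d(Jamal,Nate) = 3.

3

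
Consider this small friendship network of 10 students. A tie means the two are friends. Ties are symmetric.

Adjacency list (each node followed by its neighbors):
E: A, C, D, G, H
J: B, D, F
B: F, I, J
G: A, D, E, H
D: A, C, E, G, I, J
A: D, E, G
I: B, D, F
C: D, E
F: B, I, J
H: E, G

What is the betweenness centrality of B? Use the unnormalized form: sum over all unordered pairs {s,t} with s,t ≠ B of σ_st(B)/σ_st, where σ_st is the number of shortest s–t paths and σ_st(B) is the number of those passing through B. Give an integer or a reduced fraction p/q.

1/3

Pairs whose geodesics pass through B — J–I: 1/3.
All other pairs contribute 0.
Summing the contributions gives betweenness(B) = 1/3.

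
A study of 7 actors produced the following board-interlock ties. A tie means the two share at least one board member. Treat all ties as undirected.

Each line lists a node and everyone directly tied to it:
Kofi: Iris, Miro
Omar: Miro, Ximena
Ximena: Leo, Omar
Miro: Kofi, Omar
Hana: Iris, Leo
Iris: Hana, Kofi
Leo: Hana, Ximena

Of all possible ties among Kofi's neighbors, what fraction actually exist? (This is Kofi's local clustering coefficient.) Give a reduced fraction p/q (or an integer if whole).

0

Kofi's neighbors: Iris and Miro (k = 2).
Possible neighbor pairs: C(2,2) = 1. Edges among them: none → e = 0.
Clustering(Kofi) = 0/1.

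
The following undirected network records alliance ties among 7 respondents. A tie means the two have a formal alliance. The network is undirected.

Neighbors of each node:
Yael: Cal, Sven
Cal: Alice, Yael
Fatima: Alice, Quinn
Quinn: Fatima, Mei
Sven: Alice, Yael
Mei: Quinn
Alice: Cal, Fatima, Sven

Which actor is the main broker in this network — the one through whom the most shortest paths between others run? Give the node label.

Unnormalized betweenness of each node: Alice:19/2, Cal:2, Fatima:8, Mei:0, Quinn:5, Sven:2, Yael:1/2.
Alice has the largest value, 19/2, making it the main broker — the node through which the most shortest paths run.

Alice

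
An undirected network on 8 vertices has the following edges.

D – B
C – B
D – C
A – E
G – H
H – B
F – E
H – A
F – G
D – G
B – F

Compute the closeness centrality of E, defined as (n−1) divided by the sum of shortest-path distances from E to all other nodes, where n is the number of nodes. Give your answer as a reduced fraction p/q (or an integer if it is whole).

Distances from E: A:1, B:2, C:3, D:3, F:1, G:2, H:2. Sum = 14.
n = 8, so closeness = 7/14 = 1/2.

1/2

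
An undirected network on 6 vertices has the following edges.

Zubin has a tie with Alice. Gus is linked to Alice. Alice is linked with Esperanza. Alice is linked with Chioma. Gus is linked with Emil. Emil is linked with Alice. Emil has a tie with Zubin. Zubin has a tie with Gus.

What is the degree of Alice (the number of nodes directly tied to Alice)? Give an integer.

Alice is directly tied to Chioma, Emil, Esperanza, Gus, and Zubin. That is 5 neighbors, so the degree of Alice is 5.

5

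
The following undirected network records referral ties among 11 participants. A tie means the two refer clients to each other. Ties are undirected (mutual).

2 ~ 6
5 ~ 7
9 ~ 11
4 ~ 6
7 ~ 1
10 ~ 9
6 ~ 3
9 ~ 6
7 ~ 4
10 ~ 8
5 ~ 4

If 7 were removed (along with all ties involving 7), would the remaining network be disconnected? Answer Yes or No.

Removing 7 leaves {2, 3, 4, 5, 6, 8, 9, 10, and 11} with no path to {1}, so the network splits into 2 components. 7 is a cut vertex.

Yes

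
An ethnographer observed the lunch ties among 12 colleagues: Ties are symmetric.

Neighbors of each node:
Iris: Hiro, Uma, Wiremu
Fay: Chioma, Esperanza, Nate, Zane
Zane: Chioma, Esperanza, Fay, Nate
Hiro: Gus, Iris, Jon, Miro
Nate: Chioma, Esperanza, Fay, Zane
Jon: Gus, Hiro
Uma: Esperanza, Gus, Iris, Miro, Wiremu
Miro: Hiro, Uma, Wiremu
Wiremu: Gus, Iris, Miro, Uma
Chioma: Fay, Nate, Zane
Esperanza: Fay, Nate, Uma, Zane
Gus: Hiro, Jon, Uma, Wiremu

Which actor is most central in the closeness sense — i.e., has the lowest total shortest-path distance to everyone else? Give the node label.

Uma

Farness (sum of distances to all others) for each node — Chioma:34, Esperanza:20, Fay:26, Gus:23, Hiro:28, Iris:24, Jon:30, Miro:24, Nate:26, Uma:18, Wiremu:23, Zane:26.
The smallest farness is 18, for Uma, so Uma has the highest closeness.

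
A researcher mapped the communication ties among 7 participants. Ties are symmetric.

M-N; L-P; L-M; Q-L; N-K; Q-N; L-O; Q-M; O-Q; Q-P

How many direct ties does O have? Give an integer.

2

O is directly tied to L and Q. That is 2 neighbors, so the degree of O is 2.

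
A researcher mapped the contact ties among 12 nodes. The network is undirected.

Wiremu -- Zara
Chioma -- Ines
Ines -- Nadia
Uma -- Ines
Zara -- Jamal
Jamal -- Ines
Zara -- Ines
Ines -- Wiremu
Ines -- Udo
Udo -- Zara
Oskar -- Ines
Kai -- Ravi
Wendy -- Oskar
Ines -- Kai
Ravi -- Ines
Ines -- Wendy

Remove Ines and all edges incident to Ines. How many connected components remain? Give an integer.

Without Ines, the remaining ties split the others into: {Nadia}; {Uma}; {Jamal, Udo, Wiremu, Zara}; {Oskar, Wendy}; {Kai, Ravi}; {Chioma}.
That's 6 separate components.

6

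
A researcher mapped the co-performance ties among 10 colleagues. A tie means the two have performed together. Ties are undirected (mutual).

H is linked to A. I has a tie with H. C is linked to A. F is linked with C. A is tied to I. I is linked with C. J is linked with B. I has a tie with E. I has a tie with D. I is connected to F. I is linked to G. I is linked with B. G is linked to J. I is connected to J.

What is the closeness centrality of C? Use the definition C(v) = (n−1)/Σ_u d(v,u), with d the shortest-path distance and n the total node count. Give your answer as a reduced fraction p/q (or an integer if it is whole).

Distances from C: A:1, B:2, D:2, E:2, F:1, G:2, H:2, I:1, J:2. Sum = 15.
n = 10, so closeness = 9/15 = 3/5.

3/5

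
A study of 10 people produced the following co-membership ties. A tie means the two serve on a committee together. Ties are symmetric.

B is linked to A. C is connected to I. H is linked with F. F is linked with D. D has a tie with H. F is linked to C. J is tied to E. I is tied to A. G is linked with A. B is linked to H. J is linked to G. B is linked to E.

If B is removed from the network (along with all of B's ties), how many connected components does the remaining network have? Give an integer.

1

B's neighbors (A, E, and H) remain reachable from one another through other ties, so the rest of the network stays in one piece.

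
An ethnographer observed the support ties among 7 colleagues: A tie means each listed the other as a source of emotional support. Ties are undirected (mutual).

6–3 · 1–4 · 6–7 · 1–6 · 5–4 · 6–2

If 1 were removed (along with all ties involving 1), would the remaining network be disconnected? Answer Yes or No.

Removing 1 leaves {2, 3, 6, and 7} with no path to {4 and 5}, so the network splits into 2 components. 1 is a cut vertex.

Yes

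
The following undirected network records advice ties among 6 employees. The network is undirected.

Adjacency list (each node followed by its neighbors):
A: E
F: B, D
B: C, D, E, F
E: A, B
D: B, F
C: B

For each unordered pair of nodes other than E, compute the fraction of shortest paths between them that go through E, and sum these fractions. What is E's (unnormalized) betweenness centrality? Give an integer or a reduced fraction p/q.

Pairs whose geodesics pass through E — F–A: 1; C–A: 1; D–A: 1; B–A: 1.
All other pairs contribute 0.
Summing the contributions gives betweenness(E) = 4.

4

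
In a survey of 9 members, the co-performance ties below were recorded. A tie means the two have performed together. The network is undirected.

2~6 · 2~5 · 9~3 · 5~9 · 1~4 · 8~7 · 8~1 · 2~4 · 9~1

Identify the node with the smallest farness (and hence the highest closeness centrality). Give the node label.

Farness (sum of distances to all others) for each node — 1:14, 2:17, 3:22, 4:16, 5:17, 6:24, 7:26, 8:19, 9:15.
The smallest farness is 14, for 1, so 1 has the highest closeness.

1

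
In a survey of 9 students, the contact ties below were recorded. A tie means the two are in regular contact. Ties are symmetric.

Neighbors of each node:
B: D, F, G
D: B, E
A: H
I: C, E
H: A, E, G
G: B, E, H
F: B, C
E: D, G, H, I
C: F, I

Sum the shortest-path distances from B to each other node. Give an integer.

Distances from B: A:3, C:2, D:1, E:2, F:1, G:1, H:2, I:3.
Sum = 3 + 2 + 1 + 2 + 1 + 1 + 2 + 3 = 15.

15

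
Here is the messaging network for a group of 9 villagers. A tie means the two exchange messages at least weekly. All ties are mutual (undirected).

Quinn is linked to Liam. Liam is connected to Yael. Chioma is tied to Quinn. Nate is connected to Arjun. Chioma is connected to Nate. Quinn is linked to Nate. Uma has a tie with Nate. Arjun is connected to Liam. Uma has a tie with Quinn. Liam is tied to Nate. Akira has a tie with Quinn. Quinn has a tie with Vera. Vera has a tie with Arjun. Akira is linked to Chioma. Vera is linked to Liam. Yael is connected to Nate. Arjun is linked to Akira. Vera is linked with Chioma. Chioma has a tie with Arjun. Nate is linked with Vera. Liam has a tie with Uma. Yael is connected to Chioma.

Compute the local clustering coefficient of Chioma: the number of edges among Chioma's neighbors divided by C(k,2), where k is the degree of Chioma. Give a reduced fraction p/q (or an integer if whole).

Chioma's neighbors: Akira, Arjun, Nate, Quinn, Vera, and Yael (k = 6).
Possible neighbor pairs: C(6,2) = 15. Edges among them: Akira–Arjun, Akira–Quinn, Arjun–Nate, Arjun–Vera, Nate–Quinn, Nate–Vera, Nate–Yael, Quinn–Vera → e = 8.
Clustering(Chioma) = 8/15.

8/15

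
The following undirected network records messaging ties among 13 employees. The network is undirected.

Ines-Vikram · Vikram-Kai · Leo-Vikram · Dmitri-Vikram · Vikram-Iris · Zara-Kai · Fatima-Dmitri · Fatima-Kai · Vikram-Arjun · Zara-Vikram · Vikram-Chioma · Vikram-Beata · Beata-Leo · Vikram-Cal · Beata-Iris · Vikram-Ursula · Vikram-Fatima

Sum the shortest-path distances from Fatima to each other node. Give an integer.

21

Distances from Fatima: Arjun:2, Beata:2, Cal:2, Chioma:2, Dmitri:1, Ines:2, Iris:2, Kai:1, Leo:2, Ursula:2, Vikram:1, Zara:2.
Sum = 2 + 2 + 2 + 2 + 1 + 2 + 2 + 1 + 2 + 2 + 1 + 2 = 21.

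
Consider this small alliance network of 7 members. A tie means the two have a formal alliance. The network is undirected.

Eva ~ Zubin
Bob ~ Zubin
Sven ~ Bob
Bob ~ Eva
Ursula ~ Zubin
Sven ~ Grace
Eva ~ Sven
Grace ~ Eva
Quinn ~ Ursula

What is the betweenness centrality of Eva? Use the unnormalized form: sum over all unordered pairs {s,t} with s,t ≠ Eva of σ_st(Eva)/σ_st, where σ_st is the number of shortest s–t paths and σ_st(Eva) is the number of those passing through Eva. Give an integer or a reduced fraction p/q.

5

Pairs whose geodesics pass through Eva — Sven–Zubin: 1/2; Sven–Ursula: 1/2; Sven–Quinn: 1/2; Bob–Grace: 1/2; Zubin–Grace: 1; Grace–Ursula: 1; Grace–Quinn: 1.
All other pairs contribute 0.
Summing the contributions gives betweenness(Eva) = 5.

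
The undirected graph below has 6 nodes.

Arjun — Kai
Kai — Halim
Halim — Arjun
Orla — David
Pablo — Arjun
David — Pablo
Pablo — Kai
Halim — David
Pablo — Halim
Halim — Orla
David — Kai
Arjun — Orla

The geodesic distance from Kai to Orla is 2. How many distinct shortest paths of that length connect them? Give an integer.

The shortest distance is 2. The length-2 paths are: Kai–Arjun–Orla; Kai–David–Orla; Kai–Halim–Orla.
That gives 3 distinct shortest paths.

3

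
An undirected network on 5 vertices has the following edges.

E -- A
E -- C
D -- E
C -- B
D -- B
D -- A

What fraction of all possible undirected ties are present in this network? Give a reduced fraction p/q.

3/5

There are 6 edges and 5 nodes, so the maximum possible is C(5,2) = 10.
Density = 6/10 = 3/5.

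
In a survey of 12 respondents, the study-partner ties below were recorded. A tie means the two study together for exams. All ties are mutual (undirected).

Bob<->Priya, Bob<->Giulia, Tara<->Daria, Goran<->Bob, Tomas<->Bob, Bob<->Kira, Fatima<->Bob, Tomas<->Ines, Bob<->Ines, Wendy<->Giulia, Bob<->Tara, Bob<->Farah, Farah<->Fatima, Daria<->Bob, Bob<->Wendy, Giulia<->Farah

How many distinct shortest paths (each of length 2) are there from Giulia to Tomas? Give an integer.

1

The shortest distance is 2, and the only length-2 path is Giulia–Bob–Tomas. So there is exactly 1 shortest path.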